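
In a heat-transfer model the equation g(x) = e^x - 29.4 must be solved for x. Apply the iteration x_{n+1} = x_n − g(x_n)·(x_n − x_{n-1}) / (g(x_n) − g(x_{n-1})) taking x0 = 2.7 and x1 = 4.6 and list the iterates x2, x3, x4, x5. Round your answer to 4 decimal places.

3.0261, 3.2014, 3.4159, 3.3778

g(2.7) = -14.520268, g(4.6) = 70.084316
x2 = 4.600000 − 70.084316·(4.600000 − 2.700000) / (70.084316 − (-14.520268)) = 4.600000 − (133.160200)/(84.604584) = 3.026088
g(3.026088) = -8.783584
x3 = 3.026088 − (-8.783584)·(3.026088 − 4.600000) / (-8.783584 − 70.084316) = 3.026088 − (13.824591)/(-78.867900) = 3.201376
g(3.201376) = -4.833700
x4 = 3.201376 − (-4.833700)·(3.201376 − 3.026088) / (-4.833700 − (-8.783584)) = 3.201376 − (-0.847289)/(3.949884) = 3.415886
g(3.415886) = 1.043896
x5 = 3.415886 − 1.043896·(3.415886 − 3.201376) / (1.043896 − (-4.833700)) = 3.415886 − (0.223926)/(5.877596) = 3.377787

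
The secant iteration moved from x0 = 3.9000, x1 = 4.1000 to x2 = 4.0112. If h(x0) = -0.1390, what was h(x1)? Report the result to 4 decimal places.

0.1110

The secant line through (3.9000, -0.1390) and (4.1000, h(x1)) crosses zero at x2 = 4.0112.
So (3.9000, -0.1390), (4.1000, h(x1)), (4.0112, 0) are collinear:
h(x1) = -0.1390 · (4.1000 − 4.0112) / (3.9000 − 4.0112) = -0.1390 · (0.088800)/(-0.111200) = 0.111000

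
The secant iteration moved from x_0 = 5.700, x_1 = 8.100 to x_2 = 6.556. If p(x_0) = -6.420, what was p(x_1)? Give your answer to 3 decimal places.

The secant line through (5.700, -6.420) and (8.100, p(x_1)) crosses zero at x_2 = 6.556.
So (5.700, -6.420), (8.100, p(x_1)), (6.556, 0) are collinear:
p(x_1) = -6.420 · (8.100 − 6.556) / (5.700 − 6.556) = -6.420 · (1.54400)/(-0.85600) = 11.58000

11.580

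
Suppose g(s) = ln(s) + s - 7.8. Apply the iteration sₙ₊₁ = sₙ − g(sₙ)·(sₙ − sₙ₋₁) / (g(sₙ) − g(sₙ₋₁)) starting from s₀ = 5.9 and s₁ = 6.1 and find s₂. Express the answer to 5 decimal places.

6.00718

g(5.9) = -0.1250476, g(6.1) = 0.1082888
s₂ = 6.1000000 − 0.1082888·(6.1000000 − 5.9000000) / (0.1082888 − (-0.1250476)) = 6.1000000 − (0.0216578)/(0.2333364) = 6.0071823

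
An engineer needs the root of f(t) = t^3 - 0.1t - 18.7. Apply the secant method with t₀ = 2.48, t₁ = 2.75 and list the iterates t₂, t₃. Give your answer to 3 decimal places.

f(2.48) = -3.69501, f(2.75) = 1.82188
t₂ = 2.75000 − 1.82188·(2.75000 − 2.48000) / (1.82188 − (-3.69501)) = 2.75000 − (0.49191)/(5.51688) = 2.66084
f(2.66084) = -0.12723
t₃ = 2.66084 − (-0.12723)·(2.66084 − 2.75000) / (-0.12723 − 1.82188) = 2.66084 − (0.01134)/(-1.94911) = 2.66666

2.661, 2.667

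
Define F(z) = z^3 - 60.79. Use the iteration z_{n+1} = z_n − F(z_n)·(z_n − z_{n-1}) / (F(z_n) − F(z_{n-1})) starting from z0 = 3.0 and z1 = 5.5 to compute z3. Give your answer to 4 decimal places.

3.8264

F(3.0) = -33.790000, F(5.5) = 105.585000
z2 = 5.500000 − 105.585000·(5.500000 − 3.000000) / (105.585000 − (-33.790000)) = 5.500000 − (263.962500)/(139.375000) = 3.606099
F(3.606099) = -13.896482
z3 = 3.606099 − (-13.896482)·(3.606099 − 5.500000) / (-13.896482 − 105.585000) = 3.606099 − (26.318567)/(-119.481482) = 3.826372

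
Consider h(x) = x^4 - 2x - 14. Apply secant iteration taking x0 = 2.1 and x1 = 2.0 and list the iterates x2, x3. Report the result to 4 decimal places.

h(2.1) = 1.248100, h(2.0) = -2.000000
x2 = 2.000000 − (-2.000000)·(2.000000 − 2.100000) / (-2.000000 − 1.248100) = 2.000000 − (0.200000)/(-3.248100) = 2.061574
h(2.061574) = -0.059890
x3 = 2.061574 − (-0.059890)·(2.061574 − 2.000000) / (-0.059890 − (-2.000000)) = 2.061574 − (-0.003688)/(1.940110) = 2.063475

2.0616, 2.0635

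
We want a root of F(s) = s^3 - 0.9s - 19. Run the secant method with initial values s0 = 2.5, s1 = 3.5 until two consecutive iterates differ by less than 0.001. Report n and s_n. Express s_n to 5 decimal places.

F(2.5) = -5.6250000, F(3.5) = 20.7250000
s2 = 3.5000000 − 20.7250000·(1.0000000)/(26.3500000) = 2.7134725;  |Δ| = 0.7865275
F(2.7134725) = -1.4630093
s3 = 2.7134725 − (-1.4630093)·(-0.7865275)/(-22.1880093) = 2.7653337;  |Δ| = 0.0518612
F(2.7653337) = -0.3420987
s4 = 2.7653337 − (-0.3420987)·(0.0518612)/(1.1209106) = 2.7811616;  |Δ| = 0.0158279
F(2.7811616) = 0.0088495
s5 = 2.7811616 − 0.0088495·(0.0158279)/(0.3509482) = 2.7807625;  |Δ| = 0.0003991
|s5 − s4| = 0.0003991 < 0.001

n = 5, s_n = 2.78076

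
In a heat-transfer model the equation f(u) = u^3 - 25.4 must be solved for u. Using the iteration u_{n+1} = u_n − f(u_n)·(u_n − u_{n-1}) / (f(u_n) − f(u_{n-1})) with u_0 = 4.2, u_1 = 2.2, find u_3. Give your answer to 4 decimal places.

3.0285

f(4.2) = 48.688000, f(2.2) = -14.752000
u_2 = 2.200000 − (-14.752000)·(2.200000 − 4.200000) / (-14.752000 − 48.688000) = 2.200000 − (29.504000)/(-63.440000) = 2.665069
f(2.665069) = -6.471093
u_3 = 2.665069 − (-6.471093)·(2.665069 − 2.200000) / (-6.471093 − (-14.752000)) = 2.665069 − (-3.009507)/(8.280907) = 3.028497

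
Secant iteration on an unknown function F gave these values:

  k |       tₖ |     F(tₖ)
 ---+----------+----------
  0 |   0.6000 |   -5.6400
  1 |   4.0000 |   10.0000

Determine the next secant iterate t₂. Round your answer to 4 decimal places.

t₂ = 4.0000 − 10.0000·(4.0000 − 0.6000) / (10.0000 − (-5.6400))
   = 4.0000 − (34.000000)/(15.640000) = 1.826087

1.8261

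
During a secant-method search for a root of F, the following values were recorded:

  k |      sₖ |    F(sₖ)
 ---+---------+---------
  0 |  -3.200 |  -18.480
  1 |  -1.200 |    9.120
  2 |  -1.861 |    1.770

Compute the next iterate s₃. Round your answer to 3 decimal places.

s₃ = -1.861 − 1.770·(-1.861 − (-1.200)) / (1.770 − 9.120)
   = -1.861 − (-1.16997)/(-7.35000) = -2.02018

-2.020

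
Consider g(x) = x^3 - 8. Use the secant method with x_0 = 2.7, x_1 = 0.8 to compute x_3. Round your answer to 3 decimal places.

2.561

g(2.7) = 11.68300, g(0.8) = -7.48800
x_2 = 0.80000 − (-7.48800)·(0.80000 − 2.70000) / (-7.48800 − 11.68300) = 0.80000 − (14.22720)/(-19.17100) = 1.54212
g(1.54212) = -4.33263
x_3 = 1.54212 − (-4.33263)·(1.54212 − 0.80000) / (-4.33263 − (-7.48800)) = 1.54212 − (-3.21533)/(3.15537) = 2.56112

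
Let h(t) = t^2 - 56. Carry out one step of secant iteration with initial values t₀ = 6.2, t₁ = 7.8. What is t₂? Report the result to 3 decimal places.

7.454

h(6.2) = -17.56000, h(7.8) = 4.84000
t₂ = 7.80000 − 4.84000·(7.80000 − 6.20000) / (4.84000 − (-17.56000)) = 7.80000 − (7.74400)/(22.40000) = 7.45429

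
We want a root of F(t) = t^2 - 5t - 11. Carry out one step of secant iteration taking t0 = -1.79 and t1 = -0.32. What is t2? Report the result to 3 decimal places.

-1.628

F(-1.79) = 1.15410, F(-0.32) = -9.29760
t2 = -0.32000 − (-9.29760)·(-0.32000 − (-1.79000)) / (-9.29760 − 1.15410) = -0.32000 − (-13.66747)/(-10.45170) = -1.62768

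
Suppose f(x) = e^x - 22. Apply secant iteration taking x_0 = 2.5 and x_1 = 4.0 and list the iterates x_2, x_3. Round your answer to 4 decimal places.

f(2.5) = -9.817506, f(4.0) = 32.598150
x_2 = 4.000000 − 32.598150·(4.000000 − 2.500000) / (32.598150 − (-9.817506)) = 4.000000 − (48.897225)/(42.415656) = 2.847189
f(2.847189) = -4.760742
x_3 = 2.847189 − (-4.760742)·(2.847189 − 4.000000) / (-4.760742 − 32.598150) = 2.847189 − (5.488234)/(-37.358892) = 2.994095

2.8472, 2.9941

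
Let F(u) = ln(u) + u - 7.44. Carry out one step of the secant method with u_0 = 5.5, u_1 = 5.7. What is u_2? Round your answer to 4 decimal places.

5.6996

F(5.5) = -0.235252, F(5.7) = 0.000466
u_2 = 5.700000 − 0.000466·(5.700000 − 5.500000) / (0.000466 − (-0.235252)) = 5.700000 − (0.000093)/(0.235718) = 5.699604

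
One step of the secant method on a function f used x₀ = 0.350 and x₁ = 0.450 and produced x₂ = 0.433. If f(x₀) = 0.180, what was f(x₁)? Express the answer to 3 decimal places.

The secant line through (0.350, 0.180) and (0.450, f(x₁)) crosses zero at x₂ = 0.433.
So (0.350, 0.180), (0.450, f(x₁)), (0.433, 0) are collinear:
f(x₁) = 0.180 · (0.450 − 0.433) / (0.350 − 0.433) = 0.180 · (0.01700)/(-0.08300) = -0.03687

-0.037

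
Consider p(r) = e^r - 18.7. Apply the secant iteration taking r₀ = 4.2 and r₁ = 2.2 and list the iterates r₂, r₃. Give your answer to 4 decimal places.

p(4.2) = 47.986331, p(2.2) = -9.674987
r₂ = 2.200000 − (-9.674987)·(2.200000 − 4.200000) / (-9.674987 − 47.986331) = 2.200000 − (19.349973)/(-57.661318) = 2.535580
p(2.535580) = -6.076252
r₃ = 2.535580 − (-6.076252)·(2.535580 − 2.200000) / (-6.076252 − (-9.674987)) = 2.535580 − (-2.039067)/(3.598734) = 3.102187

2.5356, 3.1022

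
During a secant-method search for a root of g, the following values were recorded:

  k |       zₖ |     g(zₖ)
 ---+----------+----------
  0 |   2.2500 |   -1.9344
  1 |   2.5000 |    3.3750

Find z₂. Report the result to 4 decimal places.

z₂ = 2.5000 − 3.3750·(2.5000 − 2.2500) / (3.3750 − (-1.9344))
   = 2.5000 − (0.843750)/(5.309400) = 2.341084

2.3411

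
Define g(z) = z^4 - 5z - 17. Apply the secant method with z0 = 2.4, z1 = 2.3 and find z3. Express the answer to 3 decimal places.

2.312

g(2.4) = 4.17760, g(2.3) = -0.51590
z2 = 2.30000 − (-0.51590)·(2.30000 − 2.40000) / (-0.51590 − 4.17760) = 2.30000 − (0.05159)/(-4.69350) = 2.31099
g(2.31099) = -0.03206
z3 = 2.31099 − (-0.03206)·(2.31099 − 2.30000) / (-0.03206 − (-0.51590)) = 2.31099 − (-0.00035)/(0.48384) = 2.31172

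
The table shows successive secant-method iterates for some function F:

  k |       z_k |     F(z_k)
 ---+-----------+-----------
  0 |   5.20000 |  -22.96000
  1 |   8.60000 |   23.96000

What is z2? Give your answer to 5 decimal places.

z2 = 8.60000 − 23.96000·(8.60000 − 5.20000) / (23.96000 − (-22.96000))
   = 8.60000 − (81.4640000)/(46.9200000) = 6.8637681

6.86377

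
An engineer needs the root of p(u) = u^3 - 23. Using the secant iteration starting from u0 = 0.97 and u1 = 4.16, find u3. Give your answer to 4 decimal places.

2.4886

p(0.97) = -22.087327, p(4.16) = 48.991296
u2 = 4.160000 − 48.991296·(4.160000 − 0.970000) / (48.991296 − (-22.087327)) = 4.160000 − (156.282234)/(71.078623) = 1.961277
p(1.961277) = -15.455742
u3 = 1.961277 − (-15.455742)·(1.961277 − 4.160000) / (-15.455742 − 48.991296) = 1.961277 − (33.982903)/(-64.447038) = 2.488576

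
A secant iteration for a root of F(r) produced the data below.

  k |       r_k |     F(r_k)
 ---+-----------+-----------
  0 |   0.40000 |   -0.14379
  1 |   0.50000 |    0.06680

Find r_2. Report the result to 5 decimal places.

r_2 = 0.50000 − 0.06680·(0.50000 − 0.40000) / (0.06680 − (-0.14379))
   = 0.50000 − (0.0066800)/(0.2105900) = 0.4682796

0.46828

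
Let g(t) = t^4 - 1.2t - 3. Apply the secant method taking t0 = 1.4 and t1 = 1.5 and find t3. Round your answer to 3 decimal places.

1.478

g(1.4) = -0.83840, g(1.5) = 0.26250
t2 = 1.50000 − 0.26250·(1.50000 − 1.40000) / (0.26250 − (-0.83840)) = 1.50000 − (0.02625)/(1.10090) = 1.47616
g(1.47616) = -0.02319
t3 = 1.47616 − (-0.02319)·(1.47616 − 1.50000) / (-0.02319 − 0.26250) = 1.47616 − (0.00055)/(-0.28569) = 1.47809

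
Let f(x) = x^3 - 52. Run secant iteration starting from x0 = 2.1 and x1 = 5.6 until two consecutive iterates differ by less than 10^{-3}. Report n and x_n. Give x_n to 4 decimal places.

n = 7, x_n = 3.7325

f(2.1) = -42.739000, f(5.6) = 123.616000
x2 = 5.600000 − 123.616000·(3.500000)/(166.355000) = 2.999201;  |Δ| = 2.600799
f(2.999201) = -25.021581
x3 = 2.999201 − (-25.021581)·(-2.600799)/(-148.637581) = 3.437018;  |Δ| = 0.437817
f(3.437018) = -11.398192
x4 = 3.437018 − (-11.398192)·(0.437817)/(13.623388) = 3.803324;  |Δ| = 0.366306
f(3.803324) = 3.016108
x5 = 3.803324 − 3.016108·(0.366306)/(14.414301) = 3.726676;  |Δ| = 0.076647
f(3.726676) = -0.243485
x6 = 3.726676 − (-0.243485)·(-0.076647)/(-3.259593) = 3.732402;  |Δ| = 0.005725
f(3.732402) = -0.004573
x7 = 3.732402 − (-0.004573)·(0.005725)/(0.238912) = 3.732511;  |Δ| = 0.000110
|x7 − x6| = 0.000110 < 10^{-3}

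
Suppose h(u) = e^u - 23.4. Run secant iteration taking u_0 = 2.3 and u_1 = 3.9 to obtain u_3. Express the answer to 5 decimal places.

h(2.3) = -13.4258175, h(3.9) = 26.0024491
u_2 = 3.9000000 − 26.0024491·(3.9000000 − 2.3000000) / (26.0024491 − (-13.4258175)) = 3.9000000 − (41.6039186)/(39.4282667) = 2.8448200
h(2.8448200) = -6.2015374
u_3 = 2.8448200 − (-6.2015374)·(2.8448200 − 3.9000000) / (-6.2015374 − 26.0024491) = 2.8448200 − (6.5437383)/(-32.2039865) = 3.0480165

3.04802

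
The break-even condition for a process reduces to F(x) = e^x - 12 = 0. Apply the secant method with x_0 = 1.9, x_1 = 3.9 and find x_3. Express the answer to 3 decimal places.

2.296

F(1.9) = -5.31411, F(3.9) = 37.40245
x_2 = 3.90000 − 37.40245·(3.90000 − 1.90000) / (37.40245 − (-5.31411)) = 3.90000 − (74.80490)/(42.71655) = 2.14881
F(2.14881) = -3.42537
x_3 = 2.14881 − (-3.42537)·(2.14881 − 3.90000) / (-3.42537 − 37.40245) = 2.14881 − (5.99848)/(-40.82782) = 2.29573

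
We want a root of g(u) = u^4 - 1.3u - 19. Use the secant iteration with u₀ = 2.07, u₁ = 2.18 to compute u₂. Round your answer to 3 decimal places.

2.160

g(2.07) = -3.33063, g(2.18) = 0.75131
u₂ = 2.18000 − 0.75131·(2.18000 − 2.07000) / (0.75131 − (-3.33063)) = 2.18000 − (0.08264)/(4.08194) = 2.15975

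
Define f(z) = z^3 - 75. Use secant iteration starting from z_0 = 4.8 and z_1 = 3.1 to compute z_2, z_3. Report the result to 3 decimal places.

4.051, 4.272

f(4.8) = 35.59200, f(3.1) = -45.20900
z_2 = 3.10000 − (-45.20900)·(3.10000 − 4.80000) / (-45.20900 − 35.59200) = 3.10000 − (76.85530)/(-80.80100) = 4.05117
f(4.05117) = -8.51240
z_3 = 4.05117 − (-8.51240)·(4.05117 − 3.10000) / (-8.51240 − (-45.20900)) = 4.05117 − (-8.09672)/(36.69660) = 4.27181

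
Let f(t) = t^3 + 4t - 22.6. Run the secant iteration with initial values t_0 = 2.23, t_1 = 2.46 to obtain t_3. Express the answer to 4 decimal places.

f(2.23) = -2.590433, f(2.46) = 2.126936
t_2 = 2.460000 − 2.126936·(2.460000 − 2.230000) / (2.126936 − (-2.590433)) = 2.460000 − (0.489195)/(4.717369) = 2.356299
f(2.356299) = -0.092288
t_3 = 2.356299 − (-0.092288)·(2.356299 − 2.460000) / (-0.092288 − 2.126936) = 2.356299 − (0.009570)/(-2.219224) = 2.360612

2.3606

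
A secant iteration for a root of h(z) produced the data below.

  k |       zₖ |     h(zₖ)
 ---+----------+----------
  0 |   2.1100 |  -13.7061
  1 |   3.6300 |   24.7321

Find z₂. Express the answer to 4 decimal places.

z₂ = 3.6300 − 24.7321·(3.6300 − 2.1100) / (24.7321 − (-13.7061))
   = 3.6300 − (37.592792)/(38.438200) = 2.651994

2.6520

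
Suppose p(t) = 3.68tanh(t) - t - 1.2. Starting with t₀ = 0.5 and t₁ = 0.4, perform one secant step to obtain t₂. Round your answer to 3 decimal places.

p(0.5) = 0.00059, p(0.4) = -0.20179
t₂ = 0.40000 − (-0.20179)·(0.40000 − 0.50000) / (-0.20179 − 0.00059) = 0.40000 − (0.02018)/(-0.20238) = 0.49971

0.500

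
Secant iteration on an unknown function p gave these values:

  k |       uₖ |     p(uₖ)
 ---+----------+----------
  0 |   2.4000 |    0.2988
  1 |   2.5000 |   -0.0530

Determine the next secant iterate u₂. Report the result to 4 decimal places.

2.4849

u₂ = 2.5000 − (-0.0530)·(2.5000 − 2.4000) / (-0.0530 − 0.2988)
   = 2.5000 − (-0.005300)/(-0.351800) = 2.484935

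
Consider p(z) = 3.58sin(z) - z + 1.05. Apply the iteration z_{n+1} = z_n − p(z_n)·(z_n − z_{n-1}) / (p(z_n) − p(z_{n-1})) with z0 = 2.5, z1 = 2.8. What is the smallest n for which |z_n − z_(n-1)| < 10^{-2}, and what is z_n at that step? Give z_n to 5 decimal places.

p(2.5) = 0.6925303, p(2.8) = -0.5507424
z2 = 2.8000000 − (-0.5507424)·(0.3000000)/(-1.2432727) = 2.6671066;  |Δ| = 0.1328934
p(2.6671066) = 0.0185286
z3 = 2.6671066 − 0.0185286·(-0.1328934)/(0.5692710) = 2.6714320;  |Δ| = 0.0043254
|z3 − z2| = 0.0043254 < 10^{-2}

n = 3, z_n = 2.67143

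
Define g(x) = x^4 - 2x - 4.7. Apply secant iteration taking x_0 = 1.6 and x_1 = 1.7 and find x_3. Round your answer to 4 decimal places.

g(1.6) = -1.346400, g(1.7) = 0.252100
x_2 = 1.700000 − 0.252100·(1.700000 − 1.600000) / (0.252100 − (-1.346400)) = 1.700000 − (0.025210)/(1.598500) = 1.684229
g(1.684229) = -0.022004
x_3 = 1.684229 − (-0.022004)·(1.684229 − 1.700000) / (-0.022004 − 0.252100) = 1.684229 − (0.000347)/(-0.274104) = 1.685495

1.6855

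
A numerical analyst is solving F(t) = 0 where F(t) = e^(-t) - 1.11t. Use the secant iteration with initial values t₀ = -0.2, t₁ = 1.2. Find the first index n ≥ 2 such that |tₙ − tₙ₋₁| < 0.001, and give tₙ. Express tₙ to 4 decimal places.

F(-0.2) = 1.443403, F(1.2) = -1.030806
t₂ = 1.200000 − (-1.030806)·(1.400000)/(-2.474209) = 0.616731;  |Δ| = 0.583269
F(0.616731) = -0.144866
t₃ = 0.616731 − (-0.144866)·(-0.583269)/(0.885940) = 0.521357;  |Δ| = 0.095374
F(0.521357) = 0.015008
t₄ = 0.521357 − 0.015008·(-0.095374)/(0.159874) = 0.530310;  |Δ| = 0.008953
F(0.530310) = -0.000222
t₅ = 0.530310 − (-0.000222)·(0.008953)/(-0.015230) = 0.530180;  |Δ| = 0.000130
|t₅ − t₄| = 0.000130 < 0.001

n = 5, tₙ = 0.5302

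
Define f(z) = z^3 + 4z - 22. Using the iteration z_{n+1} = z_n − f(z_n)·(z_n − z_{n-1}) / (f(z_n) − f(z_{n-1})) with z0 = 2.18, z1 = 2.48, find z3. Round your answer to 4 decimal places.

2.3311

f(2.18) = -2.919768, f(2.48) = 3.172992
z2 = 2.480000 − 3.172992·(2.480000 − 2.180000) / (3.172992 − (-2.919768)) = 2.480000 − (0.951898)/(6.092760) = 2.323766
f(2.323766) = -0.156863
z3 = 2.323766 − (-0.156863)·(2.323766 − 2.480000) / (-0.156863 − 3.172992) = 2.323766 − (0.024507)/(-3.329855) = 2.331126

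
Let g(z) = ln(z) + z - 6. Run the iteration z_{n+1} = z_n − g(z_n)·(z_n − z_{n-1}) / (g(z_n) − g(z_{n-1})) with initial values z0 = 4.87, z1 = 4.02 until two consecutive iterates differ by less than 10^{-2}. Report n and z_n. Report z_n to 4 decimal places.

n = 3, z_n = 4.4967

g(4.87) = 0.453094, g(4.02) = -0.588718
z2 = 4.020000 − (-0.588718)·(-0.850000)/(-1.041812) = 4.500327;  |Δ| = 0.480327
g(4.500327) = 0.004477
z3 = 4.500327 − 0.004477·(0.480327)/(0.593195) = 4.496702;  |Δ| = 0.003625
|z3 − z2| = 0.003625 < 10^{-2}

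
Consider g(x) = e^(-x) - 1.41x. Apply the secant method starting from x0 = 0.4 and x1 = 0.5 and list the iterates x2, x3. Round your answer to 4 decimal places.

0.4519, 0.4515

g(0.4) = 0.106320, g(0.5) = -0.098469
x2 = 0.500000 − (-0.098469)·(0.500000 − 0.400000) / (-0.098469 − 0.106320) = 0.500000 − (-0.009847)/(-0.204789) = 0.451917
g(0.451917) = -0.000796
x3 = 0.451917 − (-0.000796)·(0.451917 − 0.500000) / (-0.000796 − (-0.098469)) = 0.451917 − (0.000038)/(0.097674) = 0.451525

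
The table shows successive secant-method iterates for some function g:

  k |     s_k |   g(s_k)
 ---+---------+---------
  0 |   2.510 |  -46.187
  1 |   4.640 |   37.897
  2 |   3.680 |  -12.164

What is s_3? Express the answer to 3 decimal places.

s_3 = 3.680 − (-12.164)·(3.680 − 4.640) / (-12.164 − 37.897)
   = 3.680 − (11.67744)/(-50.06100) = 3.91326

3.913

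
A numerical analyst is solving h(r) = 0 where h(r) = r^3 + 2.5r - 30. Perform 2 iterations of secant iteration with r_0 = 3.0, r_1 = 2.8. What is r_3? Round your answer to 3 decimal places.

2.840

h(3.0) = 4.50000, h(2.8) = -1.04800
r_2 = 2.80000 − (-1.04800)·(2.80000 − 3.00000) / (-1.04800 − 4.50000) = 2.80000 − (0.20960)/(-5.54800) = 2.83778
h(2.83778) = -0.05294
r_3 = 2.83778 − (-0.05294)·(2.83778 − 2.80000) / (-0.05294 − (-1.04800)) = 2.83778 − (-0.00200)/(0.99506) = 2.83979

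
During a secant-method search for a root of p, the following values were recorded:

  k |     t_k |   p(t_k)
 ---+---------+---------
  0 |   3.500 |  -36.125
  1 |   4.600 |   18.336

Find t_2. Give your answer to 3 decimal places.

t_2 = 4.600 − 18.336·(4.600 − 3.500) / (18.336 − (-36.125))
   = 4.600 − (20.16960)/(54.46100) = 4.22965

4.230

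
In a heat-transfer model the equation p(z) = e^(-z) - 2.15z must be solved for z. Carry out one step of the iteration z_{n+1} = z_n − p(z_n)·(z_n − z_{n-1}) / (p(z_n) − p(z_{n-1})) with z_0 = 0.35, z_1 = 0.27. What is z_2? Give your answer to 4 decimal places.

p(0.35) = -0.047812, p(0.27) = 0.182879
z_2 = 0.270000 − 0.182879·(0.270000 − 0.350000) / (0.182879 − (-0.047812)) = 0.270000 − (-0.014630)/(0.230691) = 0.333420

0.3334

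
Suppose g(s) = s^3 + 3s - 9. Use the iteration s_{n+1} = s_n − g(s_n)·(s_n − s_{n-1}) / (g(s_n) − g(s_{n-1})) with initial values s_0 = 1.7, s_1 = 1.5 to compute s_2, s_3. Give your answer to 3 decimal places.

g(1.7) = 1.01300, g(1.5) = -1.12500
s_2 = 1.50000 − (-1.12500)·(1.50000 − 1.70000) / (-1.12500 − 1.01300) = 1.50000 − (0.22500)/(-2.13800) = 1.60524
g(1.60524) = -0.04792
s_3 = 1.60524 − (-0.04792)·(1.60524 − 1.50000) / (-0.04792 − (-1.12500)) = 1.60524 − (-0.00504)/(1.07708) = 1.60992

1.605, 1.610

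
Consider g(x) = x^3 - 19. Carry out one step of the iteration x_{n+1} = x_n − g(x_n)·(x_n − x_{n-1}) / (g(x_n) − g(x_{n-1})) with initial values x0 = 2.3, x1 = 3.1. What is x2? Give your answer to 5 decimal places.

2.61017

g(2.3) = -6.8330000, g(3.1) = 10.7910000
x2 = 3.1000000 − 10.7910000·(3.1000000 − 2.3000000) / (10.7910000 − (-6.8330000)) = 3.1000000 − (8.6328000)/(17.6240000) = 2.6101680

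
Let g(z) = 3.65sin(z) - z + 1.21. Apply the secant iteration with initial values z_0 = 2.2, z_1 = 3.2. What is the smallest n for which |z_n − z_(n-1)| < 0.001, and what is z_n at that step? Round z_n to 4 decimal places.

g(2.2) = 1.961012, g(3.2) = -2.203066
z_2 = 3.200000 − (-2.203066)·(1.000000)/(-4.164077) = 2.670935;  |Δ| = 0.529065
g(2.670935) = 0.194238
z_3 = 2.670935 − 0.194238·(-0.529065)/(2.397303) = 2.713802;  |Δ| = 0.042867
g(2.713802) = 0.010442
z_4 = 2.713802 − 0.010442·(0.042867)/(-0.183795) = 2.716238;  |Δ| = 0.002435
g(2.716238) = -0.000086
z_5 = 2.716238 − (-0.000086)·(0.002435)/(-0.010528) = 2.716218;  |Δ| = 0.000020
|z_5 − z_4| = 0.000020 < 0.001

n = 5, z_n = 2.7162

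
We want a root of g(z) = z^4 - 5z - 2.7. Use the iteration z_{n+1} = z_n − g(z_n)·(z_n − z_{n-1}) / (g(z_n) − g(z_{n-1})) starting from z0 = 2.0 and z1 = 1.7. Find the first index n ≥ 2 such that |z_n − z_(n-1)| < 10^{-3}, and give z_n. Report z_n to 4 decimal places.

g(2.0) = 3.300000, g(1.7) = -2.847900
z2 = 1.700000 − (-2.847900)·(-0.300000)/(-6.147900) = 1.838969;  |Δ| = 0.138969
g(1.838969) = -0.458218
z3 = 1.838969 − (-0.458218)·(0.138969)/(2.389682) = 1.865617;  |Δ| = 0.026647
g(1.865617) = 0.085974
z4 = 1.865617 − 0.085974·(0.026647)/(0.544192) = 1.861407;  |Δ| = 0.004210
g(1.861407) = -0.001951
z5 = 1.861407 − (-0.001951)·(-0.004210)/(-0.087925) = 1.861500;  |Δ| = 0.000093
|z5 − z4| = 0.000093 < 10^{-3}

n = 5, z_n = 1.8615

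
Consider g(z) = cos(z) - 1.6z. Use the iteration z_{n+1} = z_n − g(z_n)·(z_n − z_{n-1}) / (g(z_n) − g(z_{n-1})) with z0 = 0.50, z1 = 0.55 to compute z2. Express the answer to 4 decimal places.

g(0.50) = 0.077583, g(0.55) = -0.027475
z2 = 0.550000 − (-0.027475)·(0.550000 − 0.500000) / (-0.027475 − 0.077583) = 0.550000 − (-0.001374)/(-0.105058) = 0.536924

0.5369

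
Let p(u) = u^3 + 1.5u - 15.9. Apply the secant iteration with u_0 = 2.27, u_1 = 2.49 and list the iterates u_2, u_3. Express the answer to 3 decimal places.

p(2.27) = -0.79792, p(2.49) = 3.27325
u_2 = 2.49000 − 3.27325·(2.49000 − 2.27000) / (3.27325 − (-0.79792)) = 2.49000 − (0.72011)/(4.07117) = 2.31312
p(2.31312) = -0.05395
u_3 = 2.31312 − (-0.05395)·(2.31312 − 2.49000) / (-0.05395 − 3.27325) = 2.31312 − (0.00954)/(-3.32719) = 2.31599

2.313, 2.316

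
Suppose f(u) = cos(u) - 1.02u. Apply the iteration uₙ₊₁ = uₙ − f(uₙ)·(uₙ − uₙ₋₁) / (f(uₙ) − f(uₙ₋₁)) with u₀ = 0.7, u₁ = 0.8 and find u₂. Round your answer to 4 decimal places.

f(0.7) = 0.050842, f(0.8) = -0.119293
u₂ = 0.800000 − (-0.119293)·(0.800000 − 0.700000) / (-0.119293 − 0.050842) = 0.800000 − (-0.011929)/(-0.170135) = 0.729883

0.7299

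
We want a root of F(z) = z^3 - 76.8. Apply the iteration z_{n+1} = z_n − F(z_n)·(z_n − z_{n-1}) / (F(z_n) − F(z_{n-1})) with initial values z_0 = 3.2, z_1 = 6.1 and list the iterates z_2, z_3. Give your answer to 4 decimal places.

3.8575, 4.1140

F(3.2) = -44.032000, F(6.1) = 150.181000
z_2 = 6.100000 − 150.181000·(6.100000 − 3.200000) / (150.181000 − (-44.032000)) = 6.100000 − (435.524900)/(194.213000) = 3.857488
F(3.857488) = -19.399735
z_3 = 3.857488 − (-19.399735)·(3.857488 − 6.100000) / (-19.399735 − 150.181000) = 3.857488 − (43.504131)/(-169.580735) = 4.114028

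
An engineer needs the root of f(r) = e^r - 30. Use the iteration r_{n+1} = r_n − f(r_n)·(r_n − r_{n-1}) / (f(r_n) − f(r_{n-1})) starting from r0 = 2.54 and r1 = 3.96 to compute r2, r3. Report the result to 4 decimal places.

f(2.54) = -17.320329, f(3.96) = 22.457326
r2 = 3.960000 − 22.457326·(3.960000 − 2.540000) / (22.457326 − (-17.320329)) = 3.960000 − (31.889403)/(39.777655) = 3.158309
f(3.158309) = -6.469237
r3 = 3.158309 − (-6.469237)·(3.158309 − 3.960000) / (-6.469237 − 22.457326) = 3.158309 − (5.186332)/(-28.926563) = 3.337602

3.1583, 3.3376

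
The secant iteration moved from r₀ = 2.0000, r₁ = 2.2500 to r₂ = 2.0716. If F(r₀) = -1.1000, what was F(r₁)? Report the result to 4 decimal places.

2.7408

The secant line through (2.0000, -1.1000) and (2.2500, F(r₁)) crosses zero at r₂ = 2.0716.
So (2.0000, -1.1000), (2.2500, F(r₁)), (2.0716, 0) are collinear:
F(r₁) = -1.1000 · (2.2500 − 2.0716) / (2.0000 − 2.0716) = -1.1000 · (0.178400)/(-0.071600) = 2.740782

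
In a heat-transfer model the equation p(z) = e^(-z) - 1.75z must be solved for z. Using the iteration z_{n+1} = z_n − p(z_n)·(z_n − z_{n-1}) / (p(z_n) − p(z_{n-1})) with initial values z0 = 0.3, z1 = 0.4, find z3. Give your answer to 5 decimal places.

p(0.3) = 0.2158182, p(0.4) = -0.0296800
z2 = 0.4000000 − (-0.0296800)·(0.4000000 − 0.3000000) / (-0.0296800 − 0.2158182) = 0.4000000 − (-0.0029680)/(-0.2454982) = 0.3879103
p(0.3879103) = -0.0003699
z3 = 0.3879103 − (-0.0003699)·(0.3879103 − 0.4000000) / (-0.0003699 − (-0.0296800)) = 0.3879103 − (0.0000045)/(0.0293101) = 0.3877578

0.38776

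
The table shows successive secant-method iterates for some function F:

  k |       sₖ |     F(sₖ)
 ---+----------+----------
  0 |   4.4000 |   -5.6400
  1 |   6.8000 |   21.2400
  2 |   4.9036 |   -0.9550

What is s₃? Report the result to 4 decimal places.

s₃ = 4.9036 − (-0.9550)·(4.9036 − 6.8000) / (-0.9550 − 21.2400)
   = 4.9036 − (1.811062)/(-22.195000) = 4.985198

4.9852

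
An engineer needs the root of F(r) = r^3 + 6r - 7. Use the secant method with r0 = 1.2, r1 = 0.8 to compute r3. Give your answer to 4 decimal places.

F(1.2) = 1.928000, F(0.8) = -1.688000
r2 = 0.800000 − (-1.688000)·(0.800000 − 1.200000) / (-1.688000 − 1.928000) = 0.800000 − (0.675200)/(-3.616000) = 0.986726
F(0.986726) = -0.118943
r3 = 0.986726 − (-0.118943)·(0.986726 − 0.800000) / (-0.118943 − (-1.688000)) = 0.986726 − (-0.022210)/(1.569057) = 1.000880

1.0009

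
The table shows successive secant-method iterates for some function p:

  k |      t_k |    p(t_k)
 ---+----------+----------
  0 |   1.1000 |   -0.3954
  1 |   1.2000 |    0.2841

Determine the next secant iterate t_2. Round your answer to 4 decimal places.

t_2 = 1.2000 − 0.2841·(1.2000 − 1.1000) / (0.2841 − (-0.3954))
   = 1.2000 − (0.028410)/(0.679500) = 1.158190

1.1582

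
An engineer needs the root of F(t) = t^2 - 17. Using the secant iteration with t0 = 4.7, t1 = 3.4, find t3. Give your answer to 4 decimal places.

F(4.7) = 5.090000, F(3.4) = -5.440000
t2 = 3.400000 − (-5.440000)·(3.400000 − 4.700000) / (-5.440000 − 5.090000) = 3.400000 − (7.072000)/(-10.530000) = 4.071605
F(4.071605) = -0.422033
t3 = 4.071605 − (-0.422033)·(4.071605 − 3.400000) / (-0.422033 − (-5.440000)) = 4.071605 − (-0.283440)/(5.017967) = 4.128090

4.1281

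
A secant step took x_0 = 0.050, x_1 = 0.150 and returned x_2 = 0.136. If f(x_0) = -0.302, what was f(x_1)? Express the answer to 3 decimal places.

The secant line through (0.050, -0.302) and (0.150, f(x_1)) crosses zero at x_2 = 0.136.
So (0.050, -0.302), (0.150, f(x_1)), (0.136, 0) are collinear:
f(x_1) = -0.302 · (0.150 − 0.136) / (0.050 − 0.136) = -0.302 · (0.01400)/(-0.08600) = 0.04916

0.049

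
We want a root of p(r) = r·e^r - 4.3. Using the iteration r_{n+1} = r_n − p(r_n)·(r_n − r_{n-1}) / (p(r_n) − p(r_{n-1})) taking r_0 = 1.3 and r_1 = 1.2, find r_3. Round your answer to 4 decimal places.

p(1.3) = 0.470086, p(1.2) = -0.315860
r_2 = 1.200000 − (-0.315860)·(1.200000 − 1.300000) / (-0.315860 − 0.470086) = 1.200000 − (0.031586)/(-0.785945) = 1.240189
p(1.240189) = -0.013580
r_3 = 1.240189 − (-0.013580)·(1.240189 − 1.200000) / (-0.013580 − (-0.315860)) = 1.240189 − (-0.000546)/(0.302280) = 1.241994

1.2420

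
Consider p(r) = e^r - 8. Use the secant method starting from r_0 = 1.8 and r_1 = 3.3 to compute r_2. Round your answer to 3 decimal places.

1.939

p(1.8) = -1.95035, p(3.3) = 19.11264
r_2 = 3.30000 − 19.11264·(3.30000 − 1.80000) / (19.11264 − (-1.95035)) = 3.30000 − (28.66896)/(21.06299) = 1.93889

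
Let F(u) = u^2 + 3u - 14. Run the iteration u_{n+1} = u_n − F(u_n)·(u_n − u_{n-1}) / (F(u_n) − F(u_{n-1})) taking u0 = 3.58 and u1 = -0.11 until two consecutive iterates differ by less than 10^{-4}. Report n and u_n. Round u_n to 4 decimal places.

n = 7, u_n = 2.5311

F(3.58) = 9.556400, F(-0.11) = -14.317900
u2 = -0.110000 − (-14.317900)·(-3.690000)/(-23.874300) = 2.102968;  |Δ| = 2.212968
F(2.102968) = -3.268625
u3 = 2.102968 − (-3.268625)·(2.212968)/(11.049275) = 2.757613;  |Δ| = 0.654646
F(2.757613) = 1.877271
u4 = 2.757613 − 1.877271·(0.654646)/(5.145896) = 2.518792;  |Δ| = 0.238821
F(2.518792) = -0.099308
u5 = 2.518792 − (-0.099308)·(-0.238821)/(-1.976578) = 2.530791;  |Δ| = 0.011999
F(2.530791) = -0.002722
u6 = 2.530791 − (-0.002722)·(0.011999)/(0.096586) = 2.531129;  |Δ| = 0.000338
F(2.531129) = 0.000004
u7 = 2.531129 − 0.000004·(0.000338)/(0.002726) = 2.531129;  |Δ| = 0.000001
|u7 − u6| = 0.000001 < 10^{-4}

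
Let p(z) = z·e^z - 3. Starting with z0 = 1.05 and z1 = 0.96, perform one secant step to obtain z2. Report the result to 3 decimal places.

1.050

p(1.05) = 0.00053, p(0.96) = -0.49277
z2 = 0.96000 − (-0.49277)·(0.96000 − 1.05000) / (-0.49277 − 0.00053) = 0.96000 − (0.04435)/(-0.49331) = 1.04990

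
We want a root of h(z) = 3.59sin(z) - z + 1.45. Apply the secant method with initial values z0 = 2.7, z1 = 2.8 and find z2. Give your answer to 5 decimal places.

h(2.7) = 0.2842938, h(2.8) = -0.1473925
z2 = 2.8000000 − (-0.1473925)·(2.8000000 − 2.7000000) / (-0.1473925 − 0.2842938) = 2.8000000 − (-0.0147393)/(-0.4316863) = 2.7658566

2.76586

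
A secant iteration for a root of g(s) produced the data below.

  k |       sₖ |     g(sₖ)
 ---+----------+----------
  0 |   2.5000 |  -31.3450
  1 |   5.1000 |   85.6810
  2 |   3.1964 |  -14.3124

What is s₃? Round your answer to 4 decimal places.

s₃ = 3.1964 − (-14.3124)·(3.1964 − 5.1000) / (-14.3124 − 85.6810)
   = 3.1964 − (27.245085)/(-99.993400) = 3.468869

3.4689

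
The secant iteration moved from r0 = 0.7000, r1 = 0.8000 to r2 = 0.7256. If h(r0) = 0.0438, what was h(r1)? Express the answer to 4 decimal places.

-0.1273

The secant line through (0.7000, 0.0438) and (0.8000, h(r1)) crosses zero at r2 = 0.7256.
So (0.7000, 0.0438), (0.8000, h(r1)), (0.7256, 0) are collinear:
h(r1) = 0.0438 · (0.8000 − 0.7256) / (0.7000 − 0.7256) = 0.0438 · (0.074400)/(-0.025600) = -0.127294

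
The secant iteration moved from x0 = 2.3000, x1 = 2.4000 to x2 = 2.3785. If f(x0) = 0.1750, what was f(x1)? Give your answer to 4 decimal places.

-0.0479

The secant line through (2.3000, 0.1750) and (2.4000, f(x1)) crosses zero at x2 = 2.3785.
So (2.3000, 0.1750), (2.4000, f(x1)), (2.3785, 0) are collinear:
f(x1) = 0.1750 · (2.4000 − 2.3785) / (2.3000 − 2.3785) = 0.1750 · (0.021500)/(-0.078500) = -0.047930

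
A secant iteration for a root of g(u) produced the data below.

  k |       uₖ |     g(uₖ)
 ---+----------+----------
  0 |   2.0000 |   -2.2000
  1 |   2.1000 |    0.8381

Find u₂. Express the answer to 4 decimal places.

2.0724

u₂ = 2.1000 − 0.8381·(2.1000 − 2.0000) / (0.8381 − (-2.2000))
   = 2.1000 − (0.083810)/(3.038100) = 2.072414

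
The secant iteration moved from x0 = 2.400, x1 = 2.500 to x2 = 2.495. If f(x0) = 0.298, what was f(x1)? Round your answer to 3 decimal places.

The secant line through (2.400, 0.298) and (2.500, f(x1)) crosses zero at x2 = 2.495.
So (2.400, 0.298), (2.500, f(x1)), (2.495, 0) are collinear:
f(x1) = 0.298 · (2.500 − 2.495) / (2.400 − 2.495) = 0.298 · (0.00500)/(-0.09500) = -0.01568

-0.016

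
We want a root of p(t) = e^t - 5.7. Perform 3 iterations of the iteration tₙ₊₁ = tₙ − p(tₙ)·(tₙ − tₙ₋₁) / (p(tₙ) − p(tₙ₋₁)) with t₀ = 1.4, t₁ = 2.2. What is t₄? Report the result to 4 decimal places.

p(1.4) = -1.644800, p(2.2) = 3.325013
t₂ = 2.200000 − 3.325013·(2.200000 − 1.400000) / (3.325013 − (-1.644800)) = 2.200000 − (2.660011)/(4.969814) = 1.664766
p(1.664766) = -0.415561
t₃ = 1.664766 − (-0.415561)·(1.664766 − 2.200000) / (-0.415561 − 3.325013) = 1.664766 − (0.222422)/(-3.740574) = 1.724229
p(1.724229) = -0.091807
t₄ = 1.724229 − (-0.091807)·(1.724229 − 1.664766) / (-0.091807 − (-0.415561)) = 1.724229 − (-0.005459)/(0.323754) = 1.741090

1.7411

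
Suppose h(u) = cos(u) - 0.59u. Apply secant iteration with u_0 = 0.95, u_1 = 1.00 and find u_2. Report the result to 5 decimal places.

0.96494

h(0.95) = 0.0211831, h(1.00) = -0.0496977
u_2 = 1.0000000 − (-0.0496977)·(1.0000000 − 0.9500000) / (-0.0496977 − 0.0211831) = 1.0000000 − (-0.0024849)/(-0.0708808) = 0.9649428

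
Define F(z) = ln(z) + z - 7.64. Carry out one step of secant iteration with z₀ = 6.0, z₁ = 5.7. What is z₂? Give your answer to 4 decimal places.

5.8704

F(6.0) = 0.151759, F(5.7) = -0.199534
z₂ = 5.700000 − (-0.199534)·(5.700000 − 6.000000) / (-0.199534 − 0.151759) = 5.700000 − (0.059860)/(-0.351293) = 5.870399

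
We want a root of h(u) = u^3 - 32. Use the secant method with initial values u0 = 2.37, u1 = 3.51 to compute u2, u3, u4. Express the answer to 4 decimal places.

h(2.37) = -18.687947, h(3.51) = 11.243551
u2 = 3.510000 − 11.243551·(3.510000 − 2.370000) / (11.243551 − (-18.687947)) = 3.510000 − (12.817648)/(29.931498) = 3.081767
h(3.081767) = -2.731565
u3 = 3.081767 − (-2.731565)·(3.081767 − 3.510000) / (-2.731565 − 11.243551) = 3.081767 − (1.169746)/(-13.975116) = 3.165469
h(3.165469) = -0.281378
u4 = 3.165469 − (-0.281378)·(3.165469 − 3.081767) / (-0.281378 − (-2.731565)) = 3.165469 − (-0.023552)/(2.450187) = 3.175082

3.0818, 3.1655, 3.1751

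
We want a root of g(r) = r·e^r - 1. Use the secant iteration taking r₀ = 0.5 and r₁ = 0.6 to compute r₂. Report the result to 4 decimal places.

g(0.5) = -0.175639, g(0.6) = 0.093271
r₂ = 0.600000 − 0.093271·(0.600000 − 0.500000) / (0.093271 − (-0.175639)) = 0.600000 − (0.009327)/(0.268911) = 0.565315

0.5653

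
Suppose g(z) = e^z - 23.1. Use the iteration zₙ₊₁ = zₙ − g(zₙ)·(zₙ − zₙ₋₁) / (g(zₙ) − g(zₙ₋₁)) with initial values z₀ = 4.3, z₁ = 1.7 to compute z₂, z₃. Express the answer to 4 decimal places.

g(4.3) = 50.599794, g(1.7) = -17.626053
z₂ = 1.700000 − (-17.626053)·(1.700000 − 4.300000) / (-17.626053 − 50.599794) = 1.700000 − (45.827737)/(-68.225846) = 2.371706
g(2.371706) = -12.384338
z₃ = 2.371706 − (-12.384338)·(2.371706 − 1.700000) / (-12.384338 − (-17.626053)) = 2.371706 − (-8.318639)/(5.241714) = 3.958714

2.3717, 3.9587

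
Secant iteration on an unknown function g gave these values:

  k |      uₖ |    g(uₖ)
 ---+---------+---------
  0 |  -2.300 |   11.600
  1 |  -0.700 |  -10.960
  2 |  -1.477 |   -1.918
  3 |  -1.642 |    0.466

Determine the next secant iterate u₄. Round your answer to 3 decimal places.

u₄ = -1.642 − 0.466·(-1.642 − (-1.477)) / (0.466 − (-1.918))
   = -1.642 − (-0.07689)/(2.38400) = -1.60975

-1.610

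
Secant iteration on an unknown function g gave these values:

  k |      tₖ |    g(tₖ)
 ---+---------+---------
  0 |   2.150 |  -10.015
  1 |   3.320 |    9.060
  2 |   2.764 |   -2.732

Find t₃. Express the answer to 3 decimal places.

t₃ = 2.764 − (-2.732)·(2.764 − 3.320) / (-2.732 − 9.060)
   = 2.764 − (1.51899)/(-11.79200) = 2.89282

2.893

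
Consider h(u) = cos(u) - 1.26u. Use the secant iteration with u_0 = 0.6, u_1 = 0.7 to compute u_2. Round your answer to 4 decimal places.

h(0.6) = 0.069336, h(0.7) = -0.117158
u_2 = 0.700000 − (-0.117158)·(0.700000 − 0.600000) / (-0.117158 − 0.069336) = 0.700000 − (-0.011716)/(-0.186493) = 0.637179

0.6372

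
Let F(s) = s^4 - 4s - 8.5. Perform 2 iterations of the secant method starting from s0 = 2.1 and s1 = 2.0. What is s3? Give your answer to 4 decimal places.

2.0176

F(2.1) = 2.548100, F(2.0) = -0.500000
s2 = 2.000000 − (-0.500000)·(2.000000 − 2.100000) / (-0.500000 − 2.548100) = 2.000000 − (0.050000)/(-3.048100) = 2.016404
F(2.016404) = -0.034204
s3 = 2.016404 − (-0.034204)·(2.016404 − 2.000000) / (-0.034204 − (-0.500000)) = 2.016404 − (-0.000561)/(0.465796) = 2.017608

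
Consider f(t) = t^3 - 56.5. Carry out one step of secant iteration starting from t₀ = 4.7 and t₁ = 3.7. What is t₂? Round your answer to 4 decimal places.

f(4.7) = 47.323000, f(3.7) = -5.847000
t₂ = 3.700000 − (-5.847000)·(3.700000 − 4.700000) / (-5.847000 − 47.323000) = 3.700000 − (5.847000)/(-53.170000) = 3.809968

3.8100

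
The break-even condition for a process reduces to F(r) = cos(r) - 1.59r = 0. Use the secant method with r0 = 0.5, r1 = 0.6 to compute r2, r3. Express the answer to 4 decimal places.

0.5391, 0.5396

F(0.5) = 0.082583, F(0.6) = -0.128664
r2 = 0.600000 − (-0.128664)·(0.600000 − 0.500000) / (-0.128664 − 0.082583) = 0.600000 − (-0.012866)/(-0.211247) = 0.539093
F(0.539093) = 0.001017
r3 = 0.539093 − 0.001017·(0.539093 − 0.600000) / (0.001017 − (-0.128664)) = 0.539093 − (-0.000062)/(0.129681) = 0.539571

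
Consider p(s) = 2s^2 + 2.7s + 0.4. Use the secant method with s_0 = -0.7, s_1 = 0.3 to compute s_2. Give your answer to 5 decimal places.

p(-0.7) = -0.5100000, p(0.3) = 1.3900000
s_2 = 0.3000000 − 1.3900000·(0.3000000 − (-0.7000000)) / (1.3900000 − (-0.5100000)) = 0.3000000 − (1.3900000)/(1.9000000) = -0.4315789

-0.43158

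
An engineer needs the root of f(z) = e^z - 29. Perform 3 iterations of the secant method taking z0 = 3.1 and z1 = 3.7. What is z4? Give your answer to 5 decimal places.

3.36745

f(3.1) = -6.8020487, f(3.7) = 11.4473044
z2 = 3.7000000 − 11.4473044·(3.7000000 − 3.1000000) / (11.4473044 − (-6.8020487)) = 3.7000000 − (6.8683826)/(18.2493531) = 3.3236369
f(3.3236369) = -1.2388676
z3 = 3.3236369 − (-1.2388676)·(3.3236369 − 3.7000000) / (-1.2388676 − 11.4473044) = 3.3236369 − (0.4662640)/(-12.6861720) = 3.3603906
f(3.3603906) = -0.1995605
z4 = 3.3603906 − (-0.1995605)·(3.3603906 − 3.3236369) / (-0.1995605 − (-1.2388676)) = 3.3603906 − (-0.0073346)/(1.0393071) = 3.3674478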